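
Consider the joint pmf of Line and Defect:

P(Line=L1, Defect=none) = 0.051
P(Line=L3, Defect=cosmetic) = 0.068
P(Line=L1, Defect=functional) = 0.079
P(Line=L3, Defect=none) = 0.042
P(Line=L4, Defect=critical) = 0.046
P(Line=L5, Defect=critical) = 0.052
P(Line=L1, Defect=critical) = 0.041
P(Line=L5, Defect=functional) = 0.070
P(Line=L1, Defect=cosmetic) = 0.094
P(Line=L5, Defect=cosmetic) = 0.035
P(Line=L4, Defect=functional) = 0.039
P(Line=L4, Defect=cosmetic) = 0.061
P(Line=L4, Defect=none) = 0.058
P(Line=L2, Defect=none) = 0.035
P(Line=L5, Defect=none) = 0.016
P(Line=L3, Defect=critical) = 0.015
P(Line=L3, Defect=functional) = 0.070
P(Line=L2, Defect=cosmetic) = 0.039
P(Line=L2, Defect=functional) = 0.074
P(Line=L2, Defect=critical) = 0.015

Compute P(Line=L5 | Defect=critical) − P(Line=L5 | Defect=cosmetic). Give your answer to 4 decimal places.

0.1898

P(Defect=critical) = 0.041 + 0.015 + 0.015 + 0.046 + 0.052 = 0.169; P(Line=L5 | Defect=critical) = 0.052/0.169 = 0.30769.
P(Defect=cosmetic) = 0.094 + 0.039 + 0.068 + 0.061 + 0.035 = 0.297; P(Line=L5 | Defect=cosmetic) = 0.035/0.297 = 0.11785.
Difference = 0.1898.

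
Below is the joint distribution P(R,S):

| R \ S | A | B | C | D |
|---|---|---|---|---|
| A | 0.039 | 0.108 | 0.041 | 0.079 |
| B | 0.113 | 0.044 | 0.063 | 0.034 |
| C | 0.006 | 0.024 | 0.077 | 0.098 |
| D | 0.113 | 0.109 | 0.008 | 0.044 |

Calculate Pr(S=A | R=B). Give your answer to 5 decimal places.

P(R=B) = 0.113 + 0.044 + 0.063 + 0.034 = 0.254.
P(S=A | R=B) = 0.113/0.254 = 0.44488.

0.44488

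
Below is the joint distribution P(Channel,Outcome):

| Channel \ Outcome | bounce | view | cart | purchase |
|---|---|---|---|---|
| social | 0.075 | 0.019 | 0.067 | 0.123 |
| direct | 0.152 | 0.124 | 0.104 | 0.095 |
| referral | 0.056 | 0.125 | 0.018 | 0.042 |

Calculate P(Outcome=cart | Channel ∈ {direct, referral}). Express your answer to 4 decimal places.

0.1704

P(Channel=direct) = 0.152 + 0.124 + 0.104 + 0.095 = 0.475.
P(Channel=referral) = 0.056 + 0.125 + 0.018 + 0.042 = 0.241.
P(Channel ∈ {direct, referral}) = 0.475 + 0.241 = 0.716; P(Outcome=cart, Channel ∈ {direct, referral}) = 0.104 + 0.018 = 0.122.
P(Outcome=cart | Channel ∈ {direct, referral}) = 0.122/0.716 = 0.1704.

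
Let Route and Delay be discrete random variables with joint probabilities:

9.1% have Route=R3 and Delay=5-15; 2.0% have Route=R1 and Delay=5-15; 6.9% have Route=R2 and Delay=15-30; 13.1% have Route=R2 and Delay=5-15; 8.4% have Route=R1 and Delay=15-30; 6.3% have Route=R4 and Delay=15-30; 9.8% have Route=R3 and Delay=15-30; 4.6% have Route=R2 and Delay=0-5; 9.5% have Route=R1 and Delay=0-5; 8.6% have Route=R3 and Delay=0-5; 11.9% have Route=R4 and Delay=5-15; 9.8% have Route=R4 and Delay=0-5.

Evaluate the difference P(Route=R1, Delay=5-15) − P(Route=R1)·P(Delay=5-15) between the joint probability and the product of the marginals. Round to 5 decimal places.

-0.05184

P(Route=R1) = 0.095 + 0.020 + 0.084 = 0.199.
P(Delay=5-15) = 0.020 + 0.131 + 0.091 + 0.119 = 0.361.
P(Route=R1, Delay=5-15) − P(Route=R1)P(Delay=5-15) = 0.020 − 0.199×0.361 = -0.05184.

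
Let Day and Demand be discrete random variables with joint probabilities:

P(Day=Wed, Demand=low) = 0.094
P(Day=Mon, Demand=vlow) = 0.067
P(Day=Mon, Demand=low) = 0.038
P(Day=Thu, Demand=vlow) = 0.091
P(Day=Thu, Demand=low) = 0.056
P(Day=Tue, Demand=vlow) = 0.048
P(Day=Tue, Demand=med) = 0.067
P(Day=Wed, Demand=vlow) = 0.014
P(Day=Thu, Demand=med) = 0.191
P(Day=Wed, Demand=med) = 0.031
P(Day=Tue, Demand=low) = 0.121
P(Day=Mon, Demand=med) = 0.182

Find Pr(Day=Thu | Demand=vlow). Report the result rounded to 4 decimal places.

0.4136

P(Demand=vlow) = 0.067 + 0.048 + 0.014 + 0.091 = 0.220.
P(Day=Thu | Demand=vlow) = 0.091/0.220 = 0.4136.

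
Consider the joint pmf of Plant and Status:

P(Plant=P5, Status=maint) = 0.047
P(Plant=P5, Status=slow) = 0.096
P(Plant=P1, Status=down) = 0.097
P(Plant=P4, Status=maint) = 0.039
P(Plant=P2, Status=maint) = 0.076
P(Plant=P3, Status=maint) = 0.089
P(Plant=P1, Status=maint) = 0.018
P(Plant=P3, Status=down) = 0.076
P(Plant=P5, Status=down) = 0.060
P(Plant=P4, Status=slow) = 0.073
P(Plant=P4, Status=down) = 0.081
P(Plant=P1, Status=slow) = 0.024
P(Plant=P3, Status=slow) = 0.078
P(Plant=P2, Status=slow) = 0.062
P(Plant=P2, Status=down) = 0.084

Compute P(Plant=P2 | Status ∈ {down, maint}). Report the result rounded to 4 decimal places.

P(Status=down) = 0.097 + 0.084 + 0.076 + 0.081 + 0.060 = 0.398.
P(Status=maint) = 0.018 + 0.076 + 0.089 + 0.039 + 0.047 = 0.269.
P(Status ∈ {down, maint}) = 0.398 + 0.269 = 0.667; P(Plant=P2, Status ∈ {down, maint}) = 0.084 + 0.076 = 0.160.
P(Plant=P2 | Status ∈ {down, maint}) = 0.160/0.667 = 0.2399.

0.2399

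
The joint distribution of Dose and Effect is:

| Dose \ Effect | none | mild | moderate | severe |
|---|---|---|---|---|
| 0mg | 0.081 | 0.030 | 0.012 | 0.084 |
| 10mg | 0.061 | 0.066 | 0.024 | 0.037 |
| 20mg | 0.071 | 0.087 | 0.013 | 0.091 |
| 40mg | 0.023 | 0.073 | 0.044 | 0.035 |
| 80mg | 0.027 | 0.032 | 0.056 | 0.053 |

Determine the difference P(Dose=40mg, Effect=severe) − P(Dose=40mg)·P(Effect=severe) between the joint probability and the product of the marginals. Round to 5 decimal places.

P(Dose=40mg) = 0.023 + 0.073 + 0.044 + 0.035 = 0.175.
P(Effect=severe) = 0.084 + 0.037 + 0.091 + 0.035 + 0.053 = 0.300.
P(Dose=40mg, Effect=severe) − P(Dose=40mg)P(Effect=severe) = 0.035 − 0.175×0.300 = -0.01750.

-0.01750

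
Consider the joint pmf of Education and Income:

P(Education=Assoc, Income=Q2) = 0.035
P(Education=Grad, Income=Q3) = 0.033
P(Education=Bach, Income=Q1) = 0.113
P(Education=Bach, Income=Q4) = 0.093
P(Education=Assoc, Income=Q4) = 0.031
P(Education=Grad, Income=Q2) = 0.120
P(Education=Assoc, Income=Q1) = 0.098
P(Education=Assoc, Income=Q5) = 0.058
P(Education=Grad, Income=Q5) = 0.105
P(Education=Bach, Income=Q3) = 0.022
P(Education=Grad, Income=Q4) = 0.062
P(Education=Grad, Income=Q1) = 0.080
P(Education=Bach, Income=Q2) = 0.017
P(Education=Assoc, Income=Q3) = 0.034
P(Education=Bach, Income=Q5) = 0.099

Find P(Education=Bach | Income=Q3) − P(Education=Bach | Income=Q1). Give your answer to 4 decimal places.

P(Income=Q3) = 0.034 + 0.022 + 0.033 = 0.089; P(Education=Bach | Income=Q3) = 0.022/0.089 = 0.24719.
P(Income=Q1) = 0.098 + 0.113 + 0.080 = 0.291; P(Education=Bach | Income=Q1) = 0.113/0.291 = 0.38832.
Difference = -0.1411.

-0.1411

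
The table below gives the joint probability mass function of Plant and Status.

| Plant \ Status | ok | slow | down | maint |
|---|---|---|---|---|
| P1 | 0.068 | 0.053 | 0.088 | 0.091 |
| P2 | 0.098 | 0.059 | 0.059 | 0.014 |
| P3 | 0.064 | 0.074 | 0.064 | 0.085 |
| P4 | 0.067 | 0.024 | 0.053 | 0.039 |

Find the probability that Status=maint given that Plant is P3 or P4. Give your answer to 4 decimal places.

0.2638

P(Plant=P3) = 0.064 + 0.074 + 0.064 + 0.085 = 0.287.
P(Plant=P4) = 0.067 + 0.024 + 0.053 + 0.039 = 0.183.
P(Plant ∈ {P3, P4}) = 0.287 + 0.183 = 0.470; P(Status=maint, Plant ∈ {P3, P4}) = 0.085 + 0.039 = 0.124.
P(Status=maint | Plant ∈ {P3, P4}) = 0.124/0.470 = 0.2638.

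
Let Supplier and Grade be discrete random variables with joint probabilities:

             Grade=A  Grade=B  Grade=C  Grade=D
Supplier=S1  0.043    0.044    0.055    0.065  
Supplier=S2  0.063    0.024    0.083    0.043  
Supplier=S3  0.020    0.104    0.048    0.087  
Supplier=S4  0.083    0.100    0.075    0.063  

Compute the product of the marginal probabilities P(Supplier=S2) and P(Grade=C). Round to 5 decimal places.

0.05559

P(Supplier=S2) = 0.063 + 0.024 + 0.083 + 0.043 = 0.213.
P(Grade=C) = 0.055 + 0.083 + 0.048 + 0.075 = 0.261.
Product: 0.213 × 0.261 = 0.05559.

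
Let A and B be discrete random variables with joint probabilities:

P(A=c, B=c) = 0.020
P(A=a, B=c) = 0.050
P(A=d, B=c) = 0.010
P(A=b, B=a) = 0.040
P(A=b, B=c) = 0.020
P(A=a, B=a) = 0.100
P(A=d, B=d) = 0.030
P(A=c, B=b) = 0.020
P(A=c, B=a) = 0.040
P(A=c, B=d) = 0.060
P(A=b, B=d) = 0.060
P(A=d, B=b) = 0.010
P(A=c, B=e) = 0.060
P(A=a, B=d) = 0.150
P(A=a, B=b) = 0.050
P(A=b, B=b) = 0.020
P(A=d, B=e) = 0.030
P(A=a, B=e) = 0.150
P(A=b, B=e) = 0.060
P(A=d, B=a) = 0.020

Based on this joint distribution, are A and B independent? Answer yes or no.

yes

Every cell satisfies P(A,B) = P(A)·P(B). For instance P(A=a) = 0.500, P(B=c) = 0.100, and 0.500×0.100 = 0.050 matches the joint entry. So A and B are independent.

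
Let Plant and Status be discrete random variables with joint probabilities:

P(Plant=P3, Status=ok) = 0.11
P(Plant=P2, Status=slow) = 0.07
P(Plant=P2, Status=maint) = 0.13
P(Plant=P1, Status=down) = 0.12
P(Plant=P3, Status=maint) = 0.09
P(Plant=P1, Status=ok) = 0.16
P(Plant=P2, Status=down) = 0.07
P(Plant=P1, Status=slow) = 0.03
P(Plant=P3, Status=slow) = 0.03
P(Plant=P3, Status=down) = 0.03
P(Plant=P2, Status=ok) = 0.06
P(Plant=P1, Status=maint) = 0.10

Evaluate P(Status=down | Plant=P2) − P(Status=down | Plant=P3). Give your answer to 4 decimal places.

P(Plant=P2) = 0.06 + 0.07 + 0.07 + 0.13 = 0.33; P(Status=down | Plant=P2) = 0.07/0.33 = 0.21212.
P(Plant=P3) = 0.11 + 0.03 + 0.03 + 0.09 = 0.26; P(Status=down | Plant=P3) = 0.03/0.26 = 0.11538.
Difference = 0.0967.

0.0967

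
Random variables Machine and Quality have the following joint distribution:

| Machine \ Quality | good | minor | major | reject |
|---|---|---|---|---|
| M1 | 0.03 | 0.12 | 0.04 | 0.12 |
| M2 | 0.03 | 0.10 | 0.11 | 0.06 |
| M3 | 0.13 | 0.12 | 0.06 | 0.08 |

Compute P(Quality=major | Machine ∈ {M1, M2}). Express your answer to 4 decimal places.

P(Machine=M1) = 0.03 + 0.12 + 0.04 + 0.12 = 0.31.
P(Machine=M2) = 0.03 + 0.10 + 0.11 + 0.06 = 0.30.
P(Machine ∈ {M1, M2}) = 0.31 + 0.30 = 0.61; P(Quality=major, Machine ∈ {M1, M2}) = 0.04 + 0.11 = 0.15.
P(Quality=major | Machine ∈ {M1, M2}) = 0.15/0.61 = 0.2459.

0.2459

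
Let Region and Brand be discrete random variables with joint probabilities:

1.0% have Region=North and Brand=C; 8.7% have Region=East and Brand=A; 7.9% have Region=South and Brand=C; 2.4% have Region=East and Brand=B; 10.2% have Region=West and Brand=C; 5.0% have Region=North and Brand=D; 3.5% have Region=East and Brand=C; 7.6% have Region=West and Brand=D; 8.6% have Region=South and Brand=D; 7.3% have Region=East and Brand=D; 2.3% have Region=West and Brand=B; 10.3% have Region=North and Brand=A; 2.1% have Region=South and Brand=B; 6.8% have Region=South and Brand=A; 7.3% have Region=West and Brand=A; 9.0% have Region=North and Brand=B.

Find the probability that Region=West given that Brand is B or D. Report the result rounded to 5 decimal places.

0.22348

P(Brand=B) = 0.090 + 0.021 + 0.024 + 0.023 = 0.158.
P(Brand=D) = 0.050 + 0.086 + 0.073 + 0.076 = 0.285.
P(Brand ∈ {B, D}) = 0.158 + 0.285 = 0.443; P(Region=West, Brand ∈ {B, D}) = 0.023 + 0.076 = 0.099.
P(Region=West | Brand ∈ {B, D}) = 0.099/0.443 = 0.22348.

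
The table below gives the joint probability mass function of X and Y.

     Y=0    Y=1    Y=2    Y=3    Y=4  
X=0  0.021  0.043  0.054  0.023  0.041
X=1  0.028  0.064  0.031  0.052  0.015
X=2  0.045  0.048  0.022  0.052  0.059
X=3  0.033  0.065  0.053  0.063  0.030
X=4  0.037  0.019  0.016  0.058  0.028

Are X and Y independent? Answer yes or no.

P(X=0) = 0.182 and P(Y=3) = 0.248, so their product is 0.04514, but P(X=0, Y=3) = 0.023. Since these differ, X and Y are not independent.

no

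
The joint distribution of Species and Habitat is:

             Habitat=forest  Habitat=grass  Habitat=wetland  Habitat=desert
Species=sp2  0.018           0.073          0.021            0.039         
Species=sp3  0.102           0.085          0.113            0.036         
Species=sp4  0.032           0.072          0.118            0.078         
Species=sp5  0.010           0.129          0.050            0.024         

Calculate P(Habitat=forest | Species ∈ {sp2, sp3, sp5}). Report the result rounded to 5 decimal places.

0.18571

P(Species=sp2) = 0.018 + 0.073 + 0.021 + 0.039 = 0.151.
P(Species=sp3) = 0.102 + 0.085 + 0.113 + 0.036 = 0.336.
P(Species=sp5) = 0.010 + 0.129 + 0.050 + 0.024 = 0.213.
P(Species ∈ {sp2, sp3, sp5}) = 0.151 + 0.336 + 0.213 = 0.700; P(Habitat=forest, Species ∈ {sp2, sp3, sp5}) = 0.018 + 0.102 + 0.010 = 0.130.
P(Habitat=forest | Species ∈ {sp2, sp3, sp5}) = 0.130/0.700 = 0.18571.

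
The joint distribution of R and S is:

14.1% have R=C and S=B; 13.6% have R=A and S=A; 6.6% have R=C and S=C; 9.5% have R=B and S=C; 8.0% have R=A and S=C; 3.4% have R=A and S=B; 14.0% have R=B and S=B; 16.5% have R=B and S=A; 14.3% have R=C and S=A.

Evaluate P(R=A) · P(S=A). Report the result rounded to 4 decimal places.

0.1110

P(R=A) = 0.136 + 0.034 + 0.080 = 0.250.
P(S=A) = 0.136 + 0.165 + 0.143 = 0.444.
Product: 0.250 × 0.444 = 0.1110.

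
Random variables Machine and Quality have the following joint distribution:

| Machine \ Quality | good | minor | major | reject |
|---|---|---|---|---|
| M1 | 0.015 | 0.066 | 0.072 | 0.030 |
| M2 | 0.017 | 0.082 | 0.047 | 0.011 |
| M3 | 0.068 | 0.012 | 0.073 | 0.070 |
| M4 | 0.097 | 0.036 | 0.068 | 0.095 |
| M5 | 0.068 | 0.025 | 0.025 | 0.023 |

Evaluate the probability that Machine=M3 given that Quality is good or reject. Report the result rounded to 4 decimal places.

0.2794

P(Quality=good) = 0.015 + 0.017 + 0.068 + 0.097 + 0.068 = 0.265.
P(Quality=reject) = 0.030 + 0.011 + 0.070 + 0.095 + 0.023 = 0.229.
P(Quality ∈ {good, reject}) = 0.265 + 0.229 = 0.494; P(Machine=M3, Quality ∈ {good, reject}) = 0.068 + 0.070 = 0.138.
P(Machine=M3 | Quality ∈ {good, reject}) = 0.138/0.494 = 0.2794.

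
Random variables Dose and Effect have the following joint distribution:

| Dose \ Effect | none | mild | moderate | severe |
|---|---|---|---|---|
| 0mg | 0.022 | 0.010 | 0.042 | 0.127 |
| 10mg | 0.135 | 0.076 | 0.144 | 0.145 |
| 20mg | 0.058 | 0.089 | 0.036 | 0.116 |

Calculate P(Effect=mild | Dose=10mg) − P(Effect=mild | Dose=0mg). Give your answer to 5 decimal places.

0.10225

P(Dose=10mg) = 0.135 + 0.076 + 0.144 + 0.145 = 0.500; P(Effect=mild | Dose=10mg) = 0.076/0.500 = 0.152000.
P(Dose=0mg) = 0.022 + 0.010 + 0.042 + 0.127 = 0.201; P(Effect=mild | Dose=0mg) = 0.010/0.201 = 0.049751.
Difference = 0.10225.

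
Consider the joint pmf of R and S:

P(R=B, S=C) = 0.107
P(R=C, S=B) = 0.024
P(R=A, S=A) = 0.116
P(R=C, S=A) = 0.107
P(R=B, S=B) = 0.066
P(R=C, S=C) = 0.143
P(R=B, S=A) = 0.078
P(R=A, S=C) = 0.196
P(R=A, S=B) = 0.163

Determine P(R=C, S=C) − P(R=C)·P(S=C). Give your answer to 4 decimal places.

0.0208

P(R=C) = 0.107 + 0.024 + 0.143 = 0.274.
P(S=C) = 0.196 + 0.107 + 0.143 = 0.446.
P(R=C, S=C) − P(R=C)P(S=C) = 0.143 − 0.274×0.446 = 0.0208.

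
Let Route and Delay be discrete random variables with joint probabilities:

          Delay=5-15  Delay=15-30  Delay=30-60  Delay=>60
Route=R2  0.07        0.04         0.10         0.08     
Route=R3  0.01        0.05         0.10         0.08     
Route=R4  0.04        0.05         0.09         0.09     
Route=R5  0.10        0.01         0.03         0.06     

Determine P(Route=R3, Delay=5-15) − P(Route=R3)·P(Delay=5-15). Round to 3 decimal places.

-0.043

P(Route=R3) = 0.01 + 0.05 + 0.10 + 0.08 = 0.24.
P(Delay=5-15) = 0.07 + 0.01 + 0.04 + 0.10 = 0.22.
P(Route=R3, Delay=5-15) − P(Route=R3)P(Delay=5-15) = 0.01 − 0.24×0.22 = -0.043.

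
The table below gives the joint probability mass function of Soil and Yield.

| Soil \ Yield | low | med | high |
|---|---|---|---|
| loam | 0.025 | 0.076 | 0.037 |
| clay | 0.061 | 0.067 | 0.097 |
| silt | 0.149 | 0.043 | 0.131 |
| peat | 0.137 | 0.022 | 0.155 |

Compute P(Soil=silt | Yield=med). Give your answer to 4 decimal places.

0.2067

P(Yield=med) = 0.076 + 0.067 + 0.043 + 0.022 = 0.208.
P(Soil=silt | Yield=med) = 0.043/0.208 = 0.2067.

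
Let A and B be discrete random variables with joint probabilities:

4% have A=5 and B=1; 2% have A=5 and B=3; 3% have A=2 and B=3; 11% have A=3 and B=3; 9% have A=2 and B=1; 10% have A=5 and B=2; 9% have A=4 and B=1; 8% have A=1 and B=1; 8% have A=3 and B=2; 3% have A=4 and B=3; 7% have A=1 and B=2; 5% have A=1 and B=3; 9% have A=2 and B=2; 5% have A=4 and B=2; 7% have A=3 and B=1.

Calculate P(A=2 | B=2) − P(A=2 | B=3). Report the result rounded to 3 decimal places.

P(B=2) = 0.07 + 0.09 + 0.08 + 0.05 + 0.10 = 0.39; P(A=2 | B=2) = 0.09/0.39 = 0.2308.
P(B=3) = 0.05 + 0.03 + 0.11 + 0.03 + 0.02 = 0.24; P(A=2 | B=3) = 0.03/0.24 = 0.1250.
Difference = 0.106.

0.106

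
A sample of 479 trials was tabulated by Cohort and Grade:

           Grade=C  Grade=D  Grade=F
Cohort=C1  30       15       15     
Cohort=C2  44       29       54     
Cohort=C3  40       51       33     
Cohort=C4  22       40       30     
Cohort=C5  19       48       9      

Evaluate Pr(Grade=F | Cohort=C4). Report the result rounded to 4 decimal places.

Total with Cohort=C4: 22 + 40 + 30 = 92.
P(Grade=F | Cohort=C4) = 30/92 = 0.3261.

0.3261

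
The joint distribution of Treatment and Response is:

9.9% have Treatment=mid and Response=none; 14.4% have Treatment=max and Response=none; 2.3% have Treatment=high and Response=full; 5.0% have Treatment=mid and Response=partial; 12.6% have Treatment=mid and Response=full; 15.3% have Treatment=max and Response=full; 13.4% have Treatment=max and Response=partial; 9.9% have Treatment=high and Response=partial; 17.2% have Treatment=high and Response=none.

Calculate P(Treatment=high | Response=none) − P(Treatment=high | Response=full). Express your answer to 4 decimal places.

P(Response=none) = 0.099 + 0.172 + 0.144 = 0.415; P(Treatment=high | Response=none) = 0.172/0.415 = 0.41446.
P(Response=full) = 0.126 + 0.023 + 0.153 = 0.302; P(Treatment=high | Response=full) = 0.023/0.302 = 0.07616.
Difference = 0.3383.

0.3383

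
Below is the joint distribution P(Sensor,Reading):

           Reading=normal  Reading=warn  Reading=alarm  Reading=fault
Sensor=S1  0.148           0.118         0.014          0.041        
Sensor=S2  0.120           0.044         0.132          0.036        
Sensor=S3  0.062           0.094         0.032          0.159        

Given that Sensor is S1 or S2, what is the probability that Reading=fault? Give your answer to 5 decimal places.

P(Sensor=S1) = 0.148 + 0.118 + 0.014 + 0.041 = 0.321.
P(Sensor=S2) = 0.120 + 0.044 + 0.132 + 0.036 = 0.332.
P(Sensor ∈ {S1, S2}) = 0.321 + 0.332 = 0.653; P(Reading=fault, Sensor ∈ {S1, S2}) = 0.041 + 0.036 = 0.077.
P(Reading=fault | Sensor ∈ {S1, S2}) = 0.077/0.653 = 0.11792.

0.11792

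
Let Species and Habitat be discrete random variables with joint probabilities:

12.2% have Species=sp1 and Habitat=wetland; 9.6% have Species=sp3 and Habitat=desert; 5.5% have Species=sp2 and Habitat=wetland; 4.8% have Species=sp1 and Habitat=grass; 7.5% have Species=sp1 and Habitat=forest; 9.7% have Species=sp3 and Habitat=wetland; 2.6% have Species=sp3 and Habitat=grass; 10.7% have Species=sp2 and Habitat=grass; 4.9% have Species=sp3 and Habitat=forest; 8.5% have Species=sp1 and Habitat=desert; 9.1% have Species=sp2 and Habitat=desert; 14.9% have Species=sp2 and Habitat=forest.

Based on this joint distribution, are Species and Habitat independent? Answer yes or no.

no

P(Species=sp2) = 0.402 and P(Habitat=wetland) = 0.274, so their product is 0.11015, but P(Species=sp2, Habitat=wetland) = 0.055. Since these differ, Species and Habitat are not independent.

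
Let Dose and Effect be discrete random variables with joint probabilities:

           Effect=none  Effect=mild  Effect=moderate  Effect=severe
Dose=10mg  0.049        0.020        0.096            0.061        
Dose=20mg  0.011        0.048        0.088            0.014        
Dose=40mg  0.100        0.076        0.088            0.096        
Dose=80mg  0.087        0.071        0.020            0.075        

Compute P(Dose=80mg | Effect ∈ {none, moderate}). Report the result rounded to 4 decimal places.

P(Effect=none) = 0.049 + 0.011 + 0.100 + 0.087 = 0.247.
P(Effect=moderate) = 0.096 + 0.088 + 0.088 + 0.020 = 0.292.
P(Effect ∈ {none, moderate}) = 0.247 + 0.292 = 0.539; P(Dose=80mg, Effect ∈ {none, moderate}) = 0.087 + 0.020 = 0.107.
P(Dose=80mg | Effect ∈ {none, moderate}) = 0.107/0.539 = 0.1985.

0.1985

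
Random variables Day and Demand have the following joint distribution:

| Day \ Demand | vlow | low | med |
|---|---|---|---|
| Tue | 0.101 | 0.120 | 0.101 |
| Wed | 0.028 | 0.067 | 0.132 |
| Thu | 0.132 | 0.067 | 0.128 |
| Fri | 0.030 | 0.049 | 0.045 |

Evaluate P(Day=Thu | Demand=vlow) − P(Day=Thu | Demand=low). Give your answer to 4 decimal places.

P(Demand=vlow) = 0.101 + 0.028 + 0.132 + 0.030 = 0.291; P(Day=Thu | Demand=vlow) = 0.132/0.291 = 0.45361.
P(Demand=low) = 0.120 + 0.067 + 0.067 + 0.049 = 0.303; P(Day=Thu | Demand=low) = 0.067/0.303 = 0.22112.
Difference = 0.2325.

0.2325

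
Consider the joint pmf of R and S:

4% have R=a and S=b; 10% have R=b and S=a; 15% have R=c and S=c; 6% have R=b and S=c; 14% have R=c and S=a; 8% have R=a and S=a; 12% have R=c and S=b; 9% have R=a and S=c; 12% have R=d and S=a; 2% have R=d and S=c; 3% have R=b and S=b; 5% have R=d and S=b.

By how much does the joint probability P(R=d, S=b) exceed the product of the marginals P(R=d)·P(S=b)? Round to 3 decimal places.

P(R=d) = 0.12 + 0.05 + 0.02 = 0.19.
P(S=b) = 0.04 + 0.03 + 0.12 + 0.05 = 0.24.
P(R=d, S=b) − P(R=d)P(S=b) = 0.05 − 0.19×0.24 = 0.004.

0.004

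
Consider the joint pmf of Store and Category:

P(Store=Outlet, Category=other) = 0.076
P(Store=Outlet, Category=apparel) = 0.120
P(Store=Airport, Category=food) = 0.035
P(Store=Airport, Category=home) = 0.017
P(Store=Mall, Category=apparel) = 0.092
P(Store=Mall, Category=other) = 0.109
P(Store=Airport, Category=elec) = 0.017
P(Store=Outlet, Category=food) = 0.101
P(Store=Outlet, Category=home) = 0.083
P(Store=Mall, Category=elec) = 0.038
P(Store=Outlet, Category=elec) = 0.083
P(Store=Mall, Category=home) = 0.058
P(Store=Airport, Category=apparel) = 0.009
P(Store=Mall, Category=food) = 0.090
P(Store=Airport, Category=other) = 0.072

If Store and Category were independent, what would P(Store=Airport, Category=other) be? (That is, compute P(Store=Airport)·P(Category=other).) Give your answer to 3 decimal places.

0.039

P(Store=Airport) = 0.035 + 0.009 + 0.017 + 0.017 + 0.072 = 0.150.
P(Category=other) = 0.109 + 0.072 + 0.076 = 0.257.
Product: 0.150 × 0.257 = 0.039.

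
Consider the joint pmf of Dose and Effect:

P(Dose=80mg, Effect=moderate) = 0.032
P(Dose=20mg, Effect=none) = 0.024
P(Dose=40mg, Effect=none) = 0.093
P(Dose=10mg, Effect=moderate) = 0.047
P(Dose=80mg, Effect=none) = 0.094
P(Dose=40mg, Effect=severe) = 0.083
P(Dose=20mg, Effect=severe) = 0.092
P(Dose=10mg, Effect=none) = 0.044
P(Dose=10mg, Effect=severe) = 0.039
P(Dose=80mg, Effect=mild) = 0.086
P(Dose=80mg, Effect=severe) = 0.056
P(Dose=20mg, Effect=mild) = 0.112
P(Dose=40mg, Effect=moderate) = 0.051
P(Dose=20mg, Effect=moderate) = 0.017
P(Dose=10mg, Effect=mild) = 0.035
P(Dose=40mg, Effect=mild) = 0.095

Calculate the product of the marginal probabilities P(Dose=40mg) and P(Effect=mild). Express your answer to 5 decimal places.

P(Dose=40mg) = 0.093 + 0.095 + 0.051 + 0.083 = 0.322.
P(Effect=mild) = 0.035 + 0.112 + 0.095 + 0.086 = 0.328.
Product: 0.322 × 0.328 = 0.10562.

0.10562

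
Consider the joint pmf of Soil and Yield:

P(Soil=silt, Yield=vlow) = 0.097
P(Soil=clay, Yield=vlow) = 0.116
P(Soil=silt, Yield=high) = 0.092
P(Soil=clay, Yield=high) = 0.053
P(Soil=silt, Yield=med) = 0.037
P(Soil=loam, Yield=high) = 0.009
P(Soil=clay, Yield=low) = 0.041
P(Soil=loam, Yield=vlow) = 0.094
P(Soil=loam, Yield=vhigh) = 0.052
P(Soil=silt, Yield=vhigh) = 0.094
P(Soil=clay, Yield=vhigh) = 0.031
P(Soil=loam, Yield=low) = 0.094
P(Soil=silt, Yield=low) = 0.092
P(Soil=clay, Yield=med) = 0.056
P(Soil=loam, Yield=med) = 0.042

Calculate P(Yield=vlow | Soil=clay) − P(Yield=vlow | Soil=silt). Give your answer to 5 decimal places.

0.15514

P(Soil=clay) = 0.116 + 0.041 + 0.056 + 0.053 + 0.031 = 0.297; P(Yield=vlow | Soil=clay) = 0.116/0.297 = 0.390572.
P(Soil=silt) = 0.097 + 0.092 + 0.037 + 0.092 + 0.094 = 0.412; P(Yield=vlow | Soil=silt) = 0.097/0.412 = 0.235437.
Difference = 0.15514.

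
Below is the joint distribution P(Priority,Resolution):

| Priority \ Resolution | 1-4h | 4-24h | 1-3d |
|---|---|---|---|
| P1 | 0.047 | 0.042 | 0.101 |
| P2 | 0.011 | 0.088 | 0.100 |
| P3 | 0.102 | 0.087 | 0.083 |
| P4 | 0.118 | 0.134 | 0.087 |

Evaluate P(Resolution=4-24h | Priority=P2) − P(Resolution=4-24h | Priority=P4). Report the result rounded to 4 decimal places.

0.0469

P(Priority=P2) = 0.011 + 0.088 + 0.100 = 0.199; P(Resolution=4-24h | Priority=P2) = 0.088/0.199 = 0.44221.
P(Priority=P4) = 0.118 + 0.134 + 0.087 = 0.339; P(Resolution=4-24h | Priority=P4) = 0.134/0.339 = 0.39528.
Difference = 0.0469.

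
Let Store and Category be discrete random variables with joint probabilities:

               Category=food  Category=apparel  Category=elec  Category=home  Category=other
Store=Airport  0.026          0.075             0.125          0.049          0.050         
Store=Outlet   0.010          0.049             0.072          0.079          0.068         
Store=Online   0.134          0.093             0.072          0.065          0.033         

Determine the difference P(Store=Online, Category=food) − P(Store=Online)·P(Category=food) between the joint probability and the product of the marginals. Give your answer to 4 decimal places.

P(Store=Online) = 0.134 + 0.093 + 0.072 + 0.065 + 0.033 = 0.397.
P(Category=food) = 0.026 + 0.010 + 0.134 = 0.170.
P(Store=Online, Category=food) − P(Store=Online)P(Category=food) = 0.134 − 0.397×0.170 = 0.0665.

0.0665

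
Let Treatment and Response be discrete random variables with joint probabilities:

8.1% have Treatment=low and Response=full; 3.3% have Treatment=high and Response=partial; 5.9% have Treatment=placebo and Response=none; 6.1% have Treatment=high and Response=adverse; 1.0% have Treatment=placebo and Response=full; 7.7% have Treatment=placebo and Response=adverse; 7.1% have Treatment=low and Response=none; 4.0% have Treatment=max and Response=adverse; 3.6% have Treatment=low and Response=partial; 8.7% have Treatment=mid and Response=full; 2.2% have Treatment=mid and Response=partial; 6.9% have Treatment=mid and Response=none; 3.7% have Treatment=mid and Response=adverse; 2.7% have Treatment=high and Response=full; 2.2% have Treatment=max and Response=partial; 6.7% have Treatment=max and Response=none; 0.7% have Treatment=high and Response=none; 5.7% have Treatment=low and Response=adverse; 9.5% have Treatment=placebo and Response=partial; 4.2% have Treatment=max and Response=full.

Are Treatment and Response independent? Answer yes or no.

P(Treatment=placebo) = 0.241 and P(Response=full) = 0.247, so their product is 0.05953, but P(Treatment=placebo, Response=full) = 0.010. Since these differ, Treatment and Response are not independent.

no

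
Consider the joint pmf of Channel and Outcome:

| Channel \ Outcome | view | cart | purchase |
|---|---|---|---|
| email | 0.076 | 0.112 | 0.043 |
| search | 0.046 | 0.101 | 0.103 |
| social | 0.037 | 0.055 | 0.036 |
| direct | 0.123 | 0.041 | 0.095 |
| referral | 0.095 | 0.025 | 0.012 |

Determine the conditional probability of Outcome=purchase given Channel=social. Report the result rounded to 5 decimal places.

0.28125

P(Channel=social) = 0.037 + 0.055 + 0.036 = 0.128.
P(Outcome=purchase | Channel=social) = 0.036/0.128 = 0.28125.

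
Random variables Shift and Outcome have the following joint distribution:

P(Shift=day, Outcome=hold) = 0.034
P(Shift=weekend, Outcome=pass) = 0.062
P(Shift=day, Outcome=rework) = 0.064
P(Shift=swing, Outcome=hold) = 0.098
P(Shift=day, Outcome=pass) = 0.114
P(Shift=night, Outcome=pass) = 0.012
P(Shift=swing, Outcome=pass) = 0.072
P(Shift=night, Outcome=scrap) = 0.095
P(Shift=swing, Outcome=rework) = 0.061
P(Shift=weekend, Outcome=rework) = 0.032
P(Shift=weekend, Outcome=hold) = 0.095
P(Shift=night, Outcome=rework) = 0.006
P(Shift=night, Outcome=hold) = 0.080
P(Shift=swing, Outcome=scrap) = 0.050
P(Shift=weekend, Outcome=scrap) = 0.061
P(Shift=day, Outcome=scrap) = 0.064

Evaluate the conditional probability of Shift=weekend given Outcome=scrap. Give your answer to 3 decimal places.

0.226

P(Outcome=scrap) = 0.064 + 0.050 + 0.095 + 0.061 = 0.270.
P(Shift=weekend | Outcome=scrap) = 0.061/0.270 = 0.226.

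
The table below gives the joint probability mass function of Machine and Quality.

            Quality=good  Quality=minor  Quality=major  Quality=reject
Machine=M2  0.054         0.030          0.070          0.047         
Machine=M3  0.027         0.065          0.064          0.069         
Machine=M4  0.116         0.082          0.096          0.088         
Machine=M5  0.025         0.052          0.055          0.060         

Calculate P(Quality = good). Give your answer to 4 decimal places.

P(Quality=good) = 0.054 + 0.027 + 0.116 + 0.025 = 0.222.

0.2220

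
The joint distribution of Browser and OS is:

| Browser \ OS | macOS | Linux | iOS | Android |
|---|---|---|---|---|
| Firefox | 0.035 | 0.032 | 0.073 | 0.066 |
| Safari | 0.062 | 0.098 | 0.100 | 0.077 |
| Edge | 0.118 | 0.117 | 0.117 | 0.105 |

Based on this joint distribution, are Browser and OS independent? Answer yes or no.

no

P(Browser=Edge) = 0.457 and P(OS=macOS) = 0.215, so their product is 0.09826, but P(Browser=Edge, OS=macOS) = 0.118. Since these differ, Browser and OS are not independent.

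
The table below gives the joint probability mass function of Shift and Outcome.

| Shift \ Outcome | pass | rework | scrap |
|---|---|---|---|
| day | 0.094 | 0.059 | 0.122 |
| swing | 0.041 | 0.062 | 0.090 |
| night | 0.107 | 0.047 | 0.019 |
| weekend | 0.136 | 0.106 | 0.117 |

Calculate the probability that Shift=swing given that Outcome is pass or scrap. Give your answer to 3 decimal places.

0.180

P(Outcome=pass) = 0.094 + 0.041 + 0.107 + 0.136 = 0.378.
P(Outcome=scrap) = 0.122 + 0.090 + 0.019 + 0.117 = 0.348.
P(Outcome ∈ {pass, scrap}) = 0.378 + 0.348 = 0.726; P(Shift=swing, Outcome ∈ {pass, scrap}) = 0.041 + 0.090 = 0.131.
P(Shift=swing | Outcome ∈ {pass, scrap}) = 0.131/0.726 = 0.180.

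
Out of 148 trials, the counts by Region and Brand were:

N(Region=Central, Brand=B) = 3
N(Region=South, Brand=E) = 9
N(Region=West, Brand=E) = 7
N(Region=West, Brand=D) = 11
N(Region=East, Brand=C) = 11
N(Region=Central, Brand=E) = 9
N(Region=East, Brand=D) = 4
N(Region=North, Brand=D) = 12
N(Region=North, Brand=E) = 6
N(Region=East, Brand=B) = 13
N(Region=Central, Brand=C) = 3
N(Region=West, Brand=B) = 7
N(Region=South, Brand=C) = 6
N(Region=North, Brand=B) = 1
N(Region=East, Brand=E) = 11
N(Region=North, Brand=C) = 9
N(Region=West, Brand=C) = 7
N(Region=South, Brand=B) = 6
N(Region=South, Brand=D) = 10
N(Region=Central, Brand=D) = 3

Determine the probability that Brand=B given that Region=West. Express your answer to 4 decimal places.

0.2188

Total with Region=West: 7 + 7 + 11 + 7 = 32.
P(Brand=B | Region=West) = 7/32 = 0.2188.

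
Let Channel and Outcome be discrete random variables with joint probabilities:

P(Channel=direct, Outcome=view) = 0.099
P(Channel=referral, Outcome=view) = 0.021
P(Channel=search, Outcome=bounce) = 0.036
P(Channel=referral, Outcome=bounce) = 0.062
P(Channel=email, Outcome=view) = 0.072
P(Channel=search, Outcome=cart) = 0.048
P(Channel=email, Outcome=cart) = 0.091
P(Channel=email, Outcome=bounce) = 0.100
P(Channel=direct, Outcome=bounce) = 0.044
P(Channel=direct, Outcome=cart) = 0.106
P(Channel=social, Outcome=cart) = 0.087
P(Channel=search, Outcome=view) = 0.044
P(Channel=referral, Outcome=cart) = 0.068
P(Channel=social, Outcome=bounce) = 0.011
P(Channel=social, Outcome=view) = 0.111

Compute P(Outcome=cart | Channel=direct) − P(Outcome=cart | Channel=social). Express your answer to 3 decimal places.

P(Channel=direct) = 0.044 + 0.099 + 0.106 = 0.249; P(Outcome=cart | Channel=direct) = 0.106/0.249 = 0.4257.
P(Channel=social) = 0.011 + 0.111 + 0.087 = 0.209; P(Outcome=cart | Channel=social) = 0.087/0.209 = 0.4163.
Difference = 0.009.

0.009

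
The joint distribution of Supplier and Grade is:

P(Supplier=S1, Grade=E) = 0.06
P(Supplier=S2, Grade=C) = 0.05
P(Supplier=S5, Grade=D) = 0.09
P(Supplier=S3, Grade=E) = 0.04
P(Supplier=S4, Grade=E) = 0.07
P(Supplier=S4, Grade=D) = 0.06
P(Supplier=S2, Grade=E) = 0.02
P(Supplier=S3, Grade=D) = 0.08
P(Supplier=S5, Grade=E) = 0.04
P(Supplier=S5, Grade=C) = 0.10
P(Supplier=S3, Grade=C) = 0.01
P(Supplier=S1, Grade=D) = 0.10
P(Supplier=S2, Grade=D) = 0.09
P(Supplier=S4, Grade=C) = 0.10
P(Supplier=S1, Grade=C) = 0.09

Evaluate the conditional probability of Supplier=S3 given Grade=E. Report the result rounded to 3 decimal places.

P(Grade=E) = 0.06 + 0.02 + 0.04 + 0.07 + 0.04 = 0.23.
P(Supplier=S3 | Grade=E) = 0.04/0.23 = 0.174.

0.174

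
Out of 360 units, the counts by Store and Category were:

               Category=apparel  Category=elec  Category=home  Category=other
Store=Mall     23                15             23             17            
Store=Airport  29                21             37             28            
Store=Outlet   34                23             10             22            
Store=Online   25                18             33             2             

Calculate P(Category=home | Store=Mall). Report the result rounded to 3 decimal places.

0.295

Total with Store=Mall: 23 + 15 + 23 + 17 = 78.
P(Category=home | Store=Mall) = 23/78 = 0.295.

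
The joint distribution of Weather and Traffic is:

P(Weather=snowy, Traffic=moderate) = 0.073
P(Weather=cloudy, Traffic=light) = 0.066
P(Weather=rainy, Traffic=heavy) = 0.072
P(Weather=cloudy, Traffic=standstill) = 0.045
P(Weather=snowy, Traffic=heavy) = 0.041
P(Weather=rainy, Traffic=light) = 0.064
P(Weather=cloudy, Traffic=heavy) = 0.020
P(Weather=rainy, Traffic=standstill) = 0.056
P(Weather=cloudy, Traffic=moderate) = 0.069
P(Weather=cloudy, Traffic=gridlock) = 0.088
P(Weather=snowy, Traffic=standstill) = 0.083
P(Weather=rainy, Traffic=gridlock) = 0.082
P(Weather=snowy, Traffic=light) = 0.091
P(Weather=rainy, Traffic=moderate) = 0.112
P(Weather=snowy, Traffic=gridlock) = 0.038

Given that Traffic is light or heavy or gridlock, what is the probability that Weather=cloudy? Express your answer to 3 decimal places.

0.310

P(Traffic=light) = 0.066 + 0.064 + 0.091 = 0.221.
P(Traffic=heavy) = 0.020 + 0.072 + 0.041 = 0.133.
P(Traffic=gridlock) = 0.088 + 0.082 + 0.038 = 0.208.
P(Traffic ∈ {light, heavy, gridlock}) = 0.221 + 0.133 + 0.208 = 0.562; P(Weather=cloudy, Traffic ∈ {light, heavy, gridlock}) = 0.066 + 0.020 + 0.088 = 0.174.
P(Weather=cloudy | Traffic ∈ {light, heavy, gridlock}) = 0.174/0.562 = 0.310.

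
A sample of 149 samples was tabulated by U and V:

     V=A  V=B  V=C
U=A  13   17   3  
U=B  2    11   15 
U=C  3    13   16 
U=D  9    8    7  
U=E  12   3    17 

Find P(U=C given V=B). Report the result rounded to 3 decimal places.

Total with V=B: 17 + 11 + 13 + 8 + 3 = 52.
P(U=C | V=B) = 13/52 = 0.250.

0.250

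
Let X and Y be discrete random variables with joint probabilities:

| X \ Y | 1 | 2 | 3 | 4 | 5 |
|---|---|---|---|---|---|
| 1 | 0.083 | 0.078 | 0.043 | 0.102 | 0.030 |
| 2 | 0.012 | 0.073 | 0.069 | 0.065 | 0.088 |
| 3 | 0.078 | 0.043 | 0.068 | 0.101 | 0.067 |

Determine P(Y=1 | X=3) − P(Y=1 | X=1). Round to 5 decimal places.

P(X=3) = 0.078 + 0.043 + 0.068 + 0.101 + 0.067 = 0.357; P(Y=1 | X=3) = 0.078/0.357 = 0.218487.
P(X=1) = 0.083 + 0.078 + 0.043 + 0.102 + 0.030 = 0.336; P(Y=1 | X=1) = 0.083/0.336 = 0.247024.
Difference = -0.02854.

-0.02854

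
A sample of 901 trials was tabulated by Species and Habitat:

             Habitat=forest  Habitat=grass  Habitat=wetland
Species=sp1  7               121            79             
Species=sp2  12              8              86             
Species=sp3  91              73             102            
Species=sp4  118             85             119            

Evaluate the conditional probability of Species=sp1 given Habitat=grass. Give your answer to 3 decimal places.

0.422

Total with Habitat=grass: 121 + 8 + 73 + 85 = 287.
P(Species=sp1 | Habitat=grass) = 121/287 = 0.422.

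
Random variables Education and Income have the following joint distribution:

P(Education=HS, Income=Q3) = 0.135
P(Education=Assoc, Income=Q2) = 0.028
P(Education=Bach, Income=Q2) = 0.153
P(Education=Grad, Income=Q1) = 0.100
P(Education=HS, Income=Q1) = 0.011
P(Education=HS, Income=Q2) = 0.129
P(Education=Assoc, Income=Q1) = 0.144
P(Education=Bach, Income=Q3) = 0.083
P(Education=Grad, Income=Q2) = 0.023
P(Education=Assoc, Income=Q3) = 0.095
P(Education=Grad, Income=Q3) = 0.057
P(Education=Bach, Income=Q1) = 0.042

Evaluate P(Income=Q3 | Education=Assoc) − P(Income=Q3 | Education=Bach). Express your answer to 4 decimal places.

0.0572

P(Education=Assoc) = 0.144 + 0.028 + 0.095 = 0.267; P(Income=Q3 | Education=Assoc) = 0.095/0.267 = 0.35581.
P(Education=Bach) = 0.042 + 0.153 + 0.083 = 0.278; P(Income=Q3 | Education=Bach) = 0.083/0.278 = 0.29856.
Difference = 0.0572.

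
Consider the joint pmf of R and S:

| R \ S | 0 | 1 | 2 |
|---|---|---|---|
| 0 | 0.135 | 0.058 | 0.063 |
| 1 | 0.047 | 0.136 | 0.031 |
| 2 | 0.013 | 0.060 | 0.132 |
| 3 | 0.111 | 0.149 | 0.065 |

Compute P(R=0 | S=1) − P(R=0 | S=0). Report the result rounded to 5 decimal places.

-0.29726

P(S=1) = 0.058 + 0.136 + 0.060 + 0.149 = 0.403; P(R=0 | S=1) = 0.058/0.403 = 0.143921.
P(S=0) = 0.135 + 0.047 + 0.013 + 0.111 = 0.306; P(R=0 | S=0) = 0.135/0.306 = 0.441176.
Difference = -0.29726.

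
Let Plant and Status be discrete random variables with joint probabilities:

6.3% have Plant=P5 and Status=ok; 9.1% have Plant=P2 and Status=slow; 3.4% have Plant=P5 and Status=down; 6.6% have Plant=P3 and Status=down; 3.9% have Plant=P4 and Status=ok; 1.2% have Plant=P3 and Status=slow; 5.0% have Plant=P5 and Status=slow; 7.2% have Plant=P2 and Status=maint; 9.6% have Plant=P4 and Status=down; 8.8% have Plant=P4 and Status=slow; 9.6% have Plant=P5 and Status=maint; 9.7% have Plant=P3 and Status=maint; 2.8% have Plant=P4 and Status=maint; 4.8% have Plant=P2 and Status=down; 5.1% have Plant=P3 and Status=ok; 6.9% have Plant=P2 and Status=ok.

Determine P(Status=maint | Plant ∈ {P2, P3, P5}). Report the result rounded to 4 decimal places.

P(Plant=P2) = 0.069 + 0.091 + 0.048 + 0.072 = 0.280.
P(Plant=P3) = 0.051 + 0.012 + 0.066 + 0.097 = 0.226.
P(Plant=P5) = 0.063 + 0.050 + 0.034 + 0.096 = 0.243.
P(Plant ∈ {P2, P3, P5}) = 0.280 + 0.226 + 0.243 = 0.749; P(Status=maint, Plant ∈ {P2, P3, P5}) = 0.072 + 0.097 + 0.096 = 0.265.
P(Status=maint | Plant ∈ {P2, P3, P5}) = 0.265/0.749 = 0.3538.

0.3538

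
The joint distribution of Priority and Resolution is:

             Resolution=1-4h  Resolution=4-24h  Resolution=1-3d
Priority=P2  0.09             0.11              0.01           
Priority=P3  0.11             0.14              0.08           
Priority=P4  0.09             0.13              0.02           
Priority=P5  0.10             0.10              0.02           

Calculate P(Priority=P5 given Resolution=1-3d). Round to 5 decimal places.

P(Resolution=1-3d) = 0.01 + 0.08 + 0.02 + 0.02 = 0.13.
P(Priority=P5 | Resolution=1-3d) = 0.02/0.13 = 0.15385.

0.15385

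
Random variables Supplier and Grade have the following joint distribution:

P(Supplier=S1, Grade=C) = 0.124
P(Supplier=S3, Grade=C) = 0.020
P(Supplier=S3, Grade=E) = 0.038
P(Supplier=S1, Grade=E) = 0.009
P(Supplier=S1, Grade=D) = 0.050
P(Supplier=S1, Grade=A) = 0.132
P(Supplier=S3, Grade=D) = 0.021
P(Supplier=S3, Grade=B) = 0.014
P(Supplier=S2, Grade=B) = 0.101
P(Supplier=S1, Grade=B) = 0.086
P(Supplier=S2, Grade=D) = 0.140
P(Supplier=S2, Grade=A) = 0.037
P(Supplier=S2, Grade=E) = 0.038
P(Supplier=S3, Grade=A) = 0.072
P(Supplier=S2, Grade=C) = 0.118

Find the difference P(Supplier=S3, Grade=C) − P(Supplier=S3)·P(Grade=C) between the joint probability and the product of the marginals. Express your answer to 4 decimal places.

P(Supplier=S3) = 0.072 + 0.014 + 0.020 + 0.021 + 0.038 = 0.165.
P(Grade=C) = 0.124 + 0.118 + 0.020 = 0.262.
P(Supplier=S3, Grade=C) − P(Supplier=S3)P(Grade=C) = 0.020 − 0.165×0.262 = -0.0232.

-0.0232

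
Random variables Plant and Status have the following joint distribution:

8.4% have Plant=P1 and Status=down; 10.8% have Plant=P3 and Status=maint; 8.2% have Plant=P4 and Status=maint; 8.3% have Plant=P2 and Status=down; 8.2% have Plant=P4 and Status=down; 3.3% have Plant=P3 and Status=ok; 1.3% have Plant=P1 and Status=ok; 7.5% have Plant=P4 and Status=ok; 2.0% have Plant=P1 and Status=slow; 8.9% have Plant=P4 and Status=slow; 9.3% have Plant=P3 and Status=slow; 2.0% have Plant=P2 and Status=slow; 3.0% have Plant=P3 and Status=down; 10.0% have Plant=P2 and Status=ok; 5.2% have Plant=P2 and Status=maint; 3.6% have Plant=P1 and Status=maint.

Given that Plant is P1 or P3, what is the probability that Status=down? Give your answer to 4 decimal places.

P(Plant=P1) = 0.013 + 0.020 + 0.084 + 0.036 = 0.153.
P(Plant=P3) = 0.033 + 0.093 + 0.030 + 0.108 = 0.264.
P(Plant ∈ {P1, P3}) = 0.153 + 0.264 = 0.417; P(Status=down, Plant ∈ {P1, P3}) = 0.084 + 0.030 = 0.114.
P(Status=down | Plant ∈ {P1, P3}) = 0.114/0.417 = 0.2734.

0.2734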